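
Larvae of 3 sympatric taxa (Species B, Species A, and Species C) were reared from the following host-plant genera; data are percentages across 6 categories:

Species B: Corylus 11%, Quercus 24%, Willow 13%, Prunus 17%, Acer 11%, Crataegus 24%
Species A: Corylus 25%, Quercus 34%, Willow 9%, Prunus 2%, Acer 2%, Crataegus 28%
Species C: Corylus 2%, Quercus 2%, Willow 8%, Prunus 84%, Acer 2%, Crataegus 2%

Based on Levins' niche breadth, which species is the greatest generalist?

Convert percentages to proportions (divide by 100).
Σp_Bᵢ² = 0.11² + 0.24² + 0.13² + 0.17² + 0.11² + 0.24² = 0.0121 + 0.0576 + 0.0169 + 0.0289 + 0.0121 + 0.0576 = 0.1852
B_B = 1 / 0.1852 = 5.3996
Σp_Aᵢ² = 0.25² + 0.34² + 0.09² + 0.02² + 0.02² + 0.28² = 0.0625 + 0.1156 + 0.0081 + 0.0004 + 0.0004 + 0.0784 = 0.2654
B_A = 1 / 0.2654 = 3.7679
Σp_Cᵢ² = 0.02² + 0.02² + 0.08² + 0.84² + 0.02² + 0.02² = 0.0004 + 0.0004 + 0.0064 + 0.7056 + 0.0004 + 0.0004 = 0.7136
B_C = 1 / 0.7136 = 1.4013
Highest B → broadest niche (most generalist): Species B (B = 5.40).

Species B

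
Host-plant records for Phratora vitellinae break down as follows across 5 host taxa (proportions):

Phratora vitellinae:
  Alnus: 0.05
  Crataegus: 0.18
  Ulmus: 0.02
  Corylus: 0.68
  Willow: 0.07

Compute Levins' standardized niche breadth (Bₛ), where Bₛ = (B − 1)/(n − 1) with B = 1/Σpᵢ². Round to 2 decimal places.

Σpᵢ² = 0.05² + 0.18² + 0.02² + 0.68² + 0.07² = 0.0025 + 0.0324 + 0.0004 + 0.4624 + 0.0049 = 0.5026
B = 1 / 0.5026 = 1.9897
Bₛ = (B − 1)/(n − 1) = (1.9897 − 1)/(5 − 1) = 0.9897/4 = 0.2474

0.25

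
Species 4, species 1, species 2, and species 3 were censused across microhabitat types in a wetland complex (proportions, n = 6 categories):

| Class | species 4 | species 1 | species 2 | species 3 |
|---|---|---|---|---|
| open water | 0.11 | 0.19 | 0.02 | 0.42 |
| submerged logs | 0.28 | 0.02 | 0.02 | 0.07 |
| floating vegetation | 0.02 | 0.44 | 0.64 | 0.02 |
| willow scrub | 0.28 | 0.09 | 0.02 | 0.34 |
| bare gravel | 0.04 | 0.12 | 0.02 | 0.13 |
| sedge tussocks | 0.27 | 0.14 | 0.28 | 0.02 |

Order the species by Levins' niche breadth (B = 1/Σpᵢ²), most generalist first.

species 4 > species 1 > species 3 > species 2

Σp_4ᵢ² = 0.11² + 0.28² + 0.02² + 0.28² + 0.04² + 0.27² = 0.0121 + 0.0784 + 0.0004 + 0.0784 + 0.0016 + 0.0729 = 0.2438
B_4 = 1 / 0.2438 = 4.1017
Σp_1ᵢ² = 0.19² + 0.02² + 0.44² + 0.09² + 0.12² + 0.14² = 0.0361 + 0.0004 + 0.1936 + 0.0081 + 0.0144 + 0.0196 = 0.2722
B_1 = 1 / 0.2722 = 3.6738
Σp_2ᵢ² = 0.02² + 0.02² + 0.64² + 0.02² + 0.02² + 0.28² = 0.0004 + 0.0004 + 0.4096 + 0.0004 + 0.0004 + 0.0784 = 0.4896
B_2 = 1 / 0.4896 = 2.0425
Σp_3ᵢ² = 0.42² + 0.07² + 0.02² + 0.34² + 0.13² + 0.02² = 0.1764 + 0.0049 + 0.0004 + 0.1156 + 0.0169 + 0.0004 = 0.3146
B_3 = 1 / 0.3146 = 3.1786
Ranking by B (broadest → narrowest): species 4 (4.10) > species 1 (3.67) > species 3 (3.18) > species 2 (2.04)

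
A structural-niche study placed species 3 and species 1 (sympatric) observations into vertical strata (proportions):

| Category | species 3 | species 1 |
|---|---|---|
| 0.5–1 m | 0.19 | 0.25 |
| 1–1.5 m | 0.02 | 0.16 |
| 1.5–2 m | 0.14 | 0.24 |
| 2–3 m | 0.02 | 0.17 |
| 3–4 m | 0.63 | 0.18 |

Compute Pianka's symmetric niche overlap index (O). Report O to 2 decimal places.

Σ p₁ᵢp₂ᵢ = 0.0475 + 0.0032 + 0.0336 + 0.0034 + 0.1134 = 0.2011
Σp_1ᵢ² = 0.19² + 0.02² + 0.14² + 0.02² + 0.63² = 0.0361 + 0.0004 + 0.0196 + 0.0004 + 0.3969 = 0.4534
Σp_2ᵢ² = 0.25² + 0.16² + 0.24² + 0.17² + 0.18² = 0.0625 + 0.0256 + 0.0576 + 0.0289 + 0.0324 = 0.2070
O = 0.2011 / √(0.4534 × 0.2070) = 0.2011 / 0.30636 = 0.6564

0.66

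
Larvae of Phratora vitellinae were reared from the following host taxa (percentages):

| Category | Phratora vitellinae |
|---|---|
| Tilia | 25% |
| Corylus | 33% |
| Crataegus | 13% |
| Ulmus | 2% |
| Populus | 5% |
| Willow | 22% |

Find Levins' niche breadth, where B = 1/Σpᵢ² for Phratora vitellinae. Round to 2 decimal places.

4.17

Convert percentages to proportions (divide by 100).
Σpᵢ² = 0.25² + 0.33² + 0.13² + 0.02² + 0.05² + 0.22² = 0.0625 + 0.1089 + 0.0169 + 0.0004 + 0.0025 + 0.0484 = 0.2396
B = 1 / 0.2396 = 4.1736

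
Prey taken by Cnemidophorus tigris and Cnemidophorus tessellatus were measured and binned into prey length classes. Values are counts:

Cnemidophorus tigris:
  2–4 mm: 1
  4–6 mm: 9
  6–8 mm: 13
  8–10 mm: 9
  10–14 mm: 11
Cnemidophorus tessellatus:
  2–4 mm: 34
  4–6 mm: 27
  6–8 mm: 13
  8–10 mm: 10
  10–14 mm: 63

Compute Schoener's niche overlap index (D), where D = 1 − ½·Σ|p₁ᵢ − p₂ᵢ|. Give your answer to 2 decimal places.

Proportions for Cnemidophorus tigris (n=43): 1/43=0.0233, 9/43=0.2093, 13/43=0.3023, 9/43=0.2093, 11/43=0.2558
Proportions for Cnemidophorus tessellatus (n=147): 34/147=0.2313, 27/147=0.1837, 13/147=0.0884, 10/147=0.0680, 63/147=0.4286
Σ|p₁ᵢ − p₂ᵢ| = 0.2080 + 0.0256 + 0.2139 + 0.1413 + 0.1728 = 0.7616
D = 1 − ½ × 0.7616 = 1 − 0.38080 = 0.61920

0.62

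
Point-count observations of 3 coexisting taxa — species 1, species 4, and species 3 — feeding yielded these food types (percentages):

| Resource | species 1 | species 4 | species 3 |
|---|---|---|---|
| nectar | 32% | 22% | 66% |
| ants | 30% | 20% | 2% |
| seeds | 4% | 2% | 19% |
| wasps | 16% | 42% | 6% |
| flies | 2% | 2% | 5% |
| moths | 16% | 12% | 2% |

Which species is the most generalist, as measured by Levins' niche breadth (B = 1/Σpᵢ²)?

species 1

Convert percentages to proportions (divide by 100).
Σp_1ᵢ² = 0.32² + 0.30² + 0.04² + 0.16² + 0.02² + 0.16² = 0.1024 + 0.0900 + 0.0016 + 0.0256 + 0.0004 + 0.0256 = 0.2456
B_1 = 1 / 0.2456 = 4.0717
Σp_4ᵢ² = 0.22² + 0.20² + 0.02² + 0.42² + 0.02² + 0.12² = 0.0484 + 0.0400 + 0.0004 + 0.1764 + 0.0004 + 0.0144 = 0.2800
B_4 = 1 / 0.2800 = 3.5714
Σp_3ᵢ² = 0.66² + 0.02² + 0.19² + 0.06² + 0.05² + 0.02² = 0.4356 + 0.0004 + 0.0361 + 0.0036 + 0.0025 + 0.0004 = 0.4786
B_3 = 1 / 0.4786 = 2.0894
Highest B → broadest niche (most generalist): species 1 (B = 4.07).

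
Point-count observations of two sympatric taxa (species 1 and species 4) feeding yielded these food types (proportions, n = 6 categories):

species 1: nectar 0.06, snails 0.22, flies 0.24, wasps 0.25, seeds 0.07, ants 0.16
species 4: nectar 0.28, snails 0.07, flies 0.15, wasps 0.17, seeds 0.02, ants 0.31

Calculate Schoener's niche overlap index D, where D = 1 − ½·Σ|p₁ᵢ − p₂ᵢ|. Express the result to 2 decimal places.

0.63

Σ|p₁ᵢ − p₂ᵢ| = 0.22 + 0.15 + 0.09 + 0.08 + 0.05 + 0.15 = 0.74
D = 1 − ½ × 0.74 = 1 − 0.370 = 0.6300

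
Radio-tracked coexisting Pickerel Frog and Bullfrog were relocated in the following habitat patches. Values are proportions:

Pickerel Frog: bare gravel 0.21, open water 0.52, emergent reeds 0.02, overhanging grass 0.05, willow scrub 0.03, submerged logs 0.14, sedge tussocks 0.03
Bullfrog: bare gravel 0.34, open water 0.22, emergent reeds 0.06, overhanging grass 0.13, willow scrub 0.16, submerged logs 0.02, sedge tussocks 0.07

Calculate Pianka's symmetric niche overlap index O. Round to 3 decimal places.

Σ p₁ᵢp₂ᵢ = 0.0714 + 0.1144 + 0.0012 + 0.0065 + 0.0048 + 0.0028 + 0.0021 = 0.2032
Σp_1ᵢ² = 0.21² + 0.52² + 0.02² + 0.05² + 0.03² + 0.14² + 0.03² = 0.0441 + 0.2704 + 0.0004 + 0.0025 + 0.0009 + 0.0196 + 0.0009 = 0.3388
Σp_2ᵢ² = 0.34² + 0.22² + 0.06² + 0.13² + 0.16² + 0.02² + 0.07² = 0.1156 + 0.0484 + 0.0036 + 0.0169 + 0.0256 + 0.0004 + 0.0049 = 0.2154
O = 0.2032 / √(0.3388 × 0.2154) = 0.2032 / 0.270144 = 0.75219

0.752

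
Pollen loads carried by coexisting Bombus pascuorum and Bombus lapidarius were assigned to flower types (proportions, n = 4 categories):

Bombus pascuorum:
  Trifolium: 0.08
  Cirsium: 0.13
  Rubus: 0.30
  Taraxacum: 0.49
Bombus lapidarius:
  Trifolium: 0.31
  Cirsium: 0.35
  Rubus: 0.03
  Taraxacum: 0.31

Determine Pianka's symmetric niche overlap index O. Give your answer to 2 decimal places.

0.69

Σ p₁ᵢp₂ᵢ = 0.0248 + 0.0455 + 0.0090 + 0.1519 = 0.2312
Σp_1ᵢ² = 0.08² + 0.13² + 0.30² + 0.49² = 0.0064 + 0.0169 + 0.0900 + 0.2401 = 0.3534
Σp_2ᵢ² = 0.31² + 0.35² + 0.03² + 0.31² = 0.0961 + 0.1225 + 0.0009 + 0.0961 = 0.3156
O = 0.2312 / √(0.3534 × 0.3156) = 0.2312 / 0.33397 = 0.6923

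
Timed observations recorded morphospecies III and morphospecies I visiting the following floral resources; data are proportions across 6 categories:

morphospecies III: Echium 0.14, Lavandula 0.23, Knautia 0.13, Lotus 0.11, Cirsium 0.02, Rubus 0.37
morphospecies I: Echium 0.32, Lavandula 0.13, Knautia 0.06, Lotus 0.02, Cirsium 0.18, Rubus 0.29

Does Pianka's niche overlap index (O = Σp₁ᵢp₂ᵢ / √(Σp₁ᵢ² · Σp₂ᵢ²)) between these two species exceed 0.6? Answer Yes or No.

Σ p₁ᵢp₂ᵢ = 0.0448 + 0.0299 + 0.0078 + 0.0022 + 0.0036 + 0.1073 = 0.1956
Σp_1ᵢ² = 0.14² + 0.23² + 0.13² + 0.11² + 0.02² + 0.37² = 0.0196 + 0.0529 + 0.0169 + 0.0121 + 0.0004 + 0.1369 = 0.2388
Σp_2ᵢ² = 0.32² + 0.13² + 0.06² + 0.02² + 0.18² + 0.29² = 0.1024 + 0.0169 + 0.0036 + 0.0004 + 0.0324 + 0.0841 = 0.2398
O = 0.1956 / √(0.2388 × 0.2398) = 0.1956 / 0.23930 = 0.8174
O = 0.8174 > 0.6 → Yes.

Yes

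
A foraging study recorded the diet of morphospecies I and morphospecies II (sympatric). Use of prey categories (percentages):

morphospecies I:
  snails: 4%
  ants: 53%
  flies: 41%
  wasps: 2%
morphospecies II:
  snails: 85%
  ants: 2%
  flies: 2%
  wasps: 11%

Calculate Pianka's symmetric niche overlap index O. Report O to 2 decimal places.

Convert percentages to proportions (divide by 100).
Σ p₁ᵢp₂ᵢ = 0.0340 + 0.0106 + 0.0082 + 0.0022 = 0.0550
Σp_1ᵢ² = 0.04² + 0.53² + 0.41² + 0.02² = 0.0016 + 0.2809 + 0.1681 + 0.0004 = 0.4510
Σp_2ᵢ² = 0.85² + 0.02² + 0.02² + 0.11² = 0.7225 + 0.0004 + 0.0004 + 0.0121 = 0.7354
O = 0.0550 / √(0.4510 × 0.7354) = 0.0550 / 0.57590 = 0.0955

0.10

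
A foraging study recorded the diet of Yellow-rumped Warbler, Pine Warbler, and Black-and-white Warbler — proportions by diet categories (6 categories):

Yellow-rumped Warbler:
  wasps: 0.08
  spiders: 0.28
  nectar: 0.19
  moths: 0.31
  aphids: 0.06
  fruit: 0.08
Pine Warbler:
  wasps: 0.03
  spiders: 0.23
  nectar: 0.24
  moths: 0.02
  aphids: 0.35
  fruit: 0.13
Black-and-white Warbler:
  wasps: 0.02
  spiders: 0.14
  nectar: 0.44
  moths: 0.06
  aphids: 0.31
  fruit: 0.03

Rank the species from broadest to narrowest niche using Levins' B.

Yellow-rumped Warbler > Pine Warbler > Black-and-white Warbler

Σp_Yellᵢ² = 0.08² + 0.28² + 0.19² + 0.31² + 0.06² + 0.08² = 0.0064 + 0.0784 + 0.0361 + 0.0961 + 0.0036 + 0.0064 = 0.2270
B_Yell = 1 / 0.2270 = 4.4053
Σp_Pineᵢ² = 0.03² + 0.23² + 0.24² + 0.02² + 0.35² + 0.13² = 0.0009 + 0.0529 + 0.0576 + 0.0004 + 0.1225 + 0.0169 = 0.2512
B_Pine = 1 / 0.2512 = 3.9809
Σp_Blacᵢ² = 0.02² + 0.14² + 0.44² + 0.06² + 0.31² + 0.03² = 0.0004 + 0.0196 + 0.1936 + 0.0036 + 0.0961 + 0.0009 = 0.3142
B_Blac = 1 / 0.3142 = 3.1827
Ranking by B (broadest → narrowest): Yellow-rumped Warbler (4.41) > Pine Warbler (3.98) > Black-and-white Warbler (3.18)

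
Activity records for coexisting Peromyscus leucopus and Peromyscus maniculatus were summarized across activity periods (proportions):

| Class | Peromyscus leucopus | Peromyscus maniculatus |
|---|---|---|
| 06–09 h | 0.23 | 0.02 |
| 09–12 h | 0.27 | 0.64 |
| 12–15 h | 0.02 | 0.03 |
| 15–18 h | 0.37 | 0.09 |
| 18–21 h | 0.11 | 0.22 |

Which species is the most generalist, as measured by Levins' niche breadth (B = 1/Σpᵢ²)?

Peromyscus leucopus

Σp_leucᵢ² = 0.23² + 0.27² + 0.02² + 0.37² + 0.11² = 0.0529 + 0.0729 + 0.0004 + 0.1369 + 0.0121 = 0.2752
B_leuc = 1 / 0.2752 = 3.6337
Σp_maniᵢ² = 0.02² + 0.64² + 0.03² + 0.09² + 0.22² = 0.0004 + 0.4096 + 0.0009 + 0.0081 + 0.0484 = 0.4674
B_mani = 1 / 0.4674 = 2.1395
Highest B → broadest niche (most generalist): Peromyscus leucopus (B = 3.63).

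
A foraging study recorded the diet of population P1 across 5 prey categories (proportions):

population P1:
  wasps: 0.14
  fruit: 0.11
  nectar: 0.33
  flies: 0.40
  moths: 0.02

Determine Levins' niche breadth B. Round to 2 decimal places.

3.32

Σpᵢ² = 0.14² + 0.11² + 0.33² + 0.40² + 0.02² = 0.0196 + 0.0121 + 0.1089 + 0.1600 + 0.0004 = 0.3010
B = 1 / 0.3010 = 3.3223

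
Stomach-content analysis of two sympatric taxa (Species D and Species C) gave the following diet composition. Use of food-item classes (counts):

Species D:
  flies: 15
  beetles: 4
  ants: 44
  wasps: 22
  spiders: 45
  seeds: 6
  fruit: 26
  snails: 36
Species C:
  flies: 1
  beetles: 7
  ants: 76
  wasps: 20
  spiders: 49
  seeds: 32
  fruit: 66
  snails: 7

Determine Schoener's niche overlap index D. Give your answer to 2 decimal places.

0.70

Proportions for Species D (n=198): 15/198=0.0758, 4/198=0.0202, 44/198=0.2222, 22/198=0.1111, 45/198=0.2273, 6/198=0.0303, 26/198=0.1313, 36/198=0.1818
Proportions for Species C (n=258): 1/258=0.0039, 7/258=0.0271, 76/258=0.2946, 20/258=0.0775, 49/258=0.1899, 32/258=0.1240, 66/258=0.2558, 7/258=0.0271
Σ|p₁ᵢ − p₂ᵢ| = 0.0719 + 0.0069 + 0.0724 + 0.0336 + 0.0374 + 0.0937 + 0.1245 + 0.1547 = 0.5951
D = 1 − ½ × 0.5951 = 1 − 0.29755 = 0.70245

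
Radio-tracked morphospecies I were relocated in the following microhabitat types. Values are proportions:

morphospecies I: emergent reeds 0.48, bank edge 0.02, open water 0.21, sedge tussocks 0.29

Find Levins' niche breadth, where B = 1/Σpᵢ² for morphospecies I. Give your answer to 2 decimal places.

Σpᵢ² = 0.48² + 0.02² + 0.21² + 0.29² = 0.2304 + 0.0004 + 0.0441 + 0.0841 = 0.3590
B = 1 / 0.3590 = 2.7855

2.79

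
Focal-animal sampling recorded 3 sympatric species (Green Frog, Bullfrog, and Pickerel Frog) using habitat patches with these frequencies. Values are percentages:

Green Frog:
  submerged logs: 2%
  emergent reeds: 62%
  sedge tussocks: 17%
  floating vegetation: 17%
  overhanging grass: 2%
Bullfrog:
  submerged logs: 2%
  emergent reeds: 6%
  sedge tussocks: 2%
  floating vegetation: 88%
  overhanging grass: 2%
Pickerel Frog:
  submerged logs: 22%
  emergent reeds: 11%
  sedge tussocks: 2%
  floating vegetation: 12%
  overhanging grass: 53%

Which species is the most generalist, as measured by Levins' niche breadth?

Pickerel Frog

Convert percentages to proportions (divide by 100).
Σp_Greeᵢ² = 0.02² + 0.62² + 0.17² + 0.17² + 0.02² = 0.0004 + 0.3844 + 0.0289 + 0.0289 + 0.0004 = 0.4430
B_Gree = 1 / 0.4430 = 2.2573
Σp_Bullᵢ² = 0.02² + 0.06² + 0.02² + 0.88² + 0.02² = 0.0004 + 0.0036 + 0.0004 + 0.7744 + 0.0004 = 0.7792
B_Bull = 1 / 0.7792 = 1.2834
Σp_Pickᵢ² = 0.22² + 0.11² + 0.02² + 0.12² + 0.53² = 0.0484 + 0.0121 + 0.0004 + 0.0144 + 0.2809 = 0.3562
B_Pick = 1 / 0.3562 = 2.8074
Highest B → broadest niche (most generalist): Pickerel Frog (B = 2.81).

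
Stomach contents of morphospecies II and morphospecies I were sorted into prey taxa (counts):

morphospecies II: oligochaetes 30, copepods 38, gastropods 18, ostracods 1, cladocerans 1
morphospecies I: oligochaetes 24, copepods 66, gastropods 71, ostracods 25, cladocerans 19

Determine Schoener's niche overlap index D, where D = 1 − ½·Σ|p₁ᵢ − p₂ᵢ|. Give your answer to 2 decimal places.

0.67

Proportions for morphospecies II (n=88): 30/88=0.3409, 38/88=0.4318, 18/88=0.2045, 1/88=0.0114, 1/88=0.0114
Proportions for morphospecies I (n=205): 24/205=0.1171, 66/205=0.3220, 71/205=0.3463, 25/205=0.1220, 19/205=0.0927
Σ|p₁ᵢ − p₂ᵢ| = 0.2238 + 0.1098 + 0.1418 + 0.1106 + 0.0813 = 0.6673
D = 1 − ½ × 0.6673 = 1 − 0.33365 = 0.66635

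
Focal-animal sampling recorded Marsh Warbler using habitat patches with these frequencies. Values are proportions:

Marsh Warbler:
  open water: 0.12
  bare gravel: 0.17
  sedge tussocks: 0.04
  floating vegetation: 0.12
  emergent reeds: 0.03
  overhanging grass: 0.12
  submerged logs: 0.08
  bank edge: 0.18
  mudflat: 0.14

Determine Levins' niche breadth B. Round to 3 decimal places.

7.519

Σpᵢ² = 0.12² + 0.17² + 0.04² + 0.12² + 0.03² + 0.12² + 0.08² + 0.18² + 0.14² = 0.0144 + 0.0289 + 0.0016 + 0.0144 + 0.0009 + 0.0144 + 0.0064 + 0.0324 + 0.0196 = 0.1330
B = 1 / 0.1330 = 7.51880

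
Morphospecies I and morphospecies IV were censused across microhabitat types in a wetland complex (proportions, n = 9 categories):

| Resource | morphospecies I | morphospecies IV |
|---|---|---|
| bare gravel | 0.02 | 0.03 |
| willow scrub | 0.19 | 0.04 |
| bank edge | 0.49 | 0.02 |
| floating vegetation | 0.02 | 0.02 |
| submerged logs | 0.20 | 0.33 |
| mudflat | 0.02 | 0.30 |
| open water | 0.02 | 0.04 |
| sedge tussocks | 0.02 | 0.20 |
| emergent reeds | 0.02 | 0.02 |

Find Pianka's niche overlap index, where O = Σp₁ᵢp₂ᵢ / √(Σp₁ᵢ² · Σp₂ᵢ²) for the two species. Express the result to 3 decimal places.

Σ p₁ᵢp₂ᵢ = 0.0006 + 0.0076 + 0.0098 + 0.0004 + 0.0660 + 0.0060 + 0.0008 + 0.0040 + 0.0004 = 0.0956
Σp_1ᵢ² = 0.02² + 0.19² + 0.49² + 0.02² + 0.20² + 0.02² + 0.02² + 0.02² + 0.02² = 0.0004 + 0.0361 + 0.2401 + 0.0004 + 0.0400 + 0.0004 + 0.0004 + 0.0004 + 0.0004 = 0.3186
Σp_2ᵢ² = 0.03² + 0.04² + 0.02² + 0.02² + 0.33² + 0.30² + 0.04² + 0.20² + 0.02² = 0.0009 + 0.0016 + 0.0004 + 0.0004 + 0.1089 + 0.0900 + 0.0016 + 0.0400 + 0.0004 = 0.2442
O = 0.0956 / √(0.3186 × 0.2442) = 0.0956 / 0.278930 = 0.34274

0.343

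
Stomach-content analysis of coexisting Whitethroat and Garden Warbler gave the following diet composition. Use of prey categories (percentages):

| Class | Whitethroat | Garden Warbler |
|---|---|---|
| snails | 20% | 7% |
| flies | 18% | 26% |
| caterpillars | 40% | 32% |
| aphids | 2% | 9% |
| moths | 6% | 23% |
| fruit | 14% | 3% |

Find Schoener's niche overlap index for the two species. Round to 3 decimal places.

0.680

Convert percentages to proportions (divide by 100).
Σ|p₁ᵢ − p₂ᵢ| = 0.13 + 0.08 + 0.08 + 0.07 + 0.17 + 0.11 = 0.64
D = 1 − ½ × 0.64 = 1 − 0.320 = 0.68000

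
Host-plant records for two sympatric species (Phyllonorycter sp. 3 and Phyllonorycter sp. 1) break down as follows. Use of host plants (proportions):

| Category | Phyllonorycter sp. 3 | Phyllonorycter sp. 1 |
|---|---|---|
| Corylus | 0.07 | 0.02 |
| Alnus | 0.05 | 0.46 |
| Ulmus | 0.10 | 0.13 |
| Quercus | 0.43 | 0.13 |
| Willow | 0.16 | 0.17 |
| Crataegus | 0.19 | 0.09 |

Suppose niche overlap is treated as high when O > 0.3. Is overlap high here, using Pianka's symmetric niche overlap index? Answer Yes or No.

Σ p₁ᵢp₂ᵢ = 0.0014 + 0.0230 + 0.0130 + 0.0559 + 0.0272 + 0.0171 = 0.1376
Σp_1ᵢ² = 0.07² + 0.05² + 0.10² + 0.43² + 0.16² + 0.19² = 0.0049 + 0.0025 + 0.0100 + 0.1849 + 0.0256 + 0.0361 = 0.2640
Σp_2ᵢ² = 0.02² + 0.46² + 0.13² + 0.13² + 0.17² + 0.09² = 0.0004 + 0.2116 + 0.0169 + 0.0169 + 0.0289 + 0.0081 = 0.2828
O = 0.1376 / √(0.2640 × 0.2828) = 0.1376 / 0.27324 = 0.5036
O = 0.5036 > 0.3 → Yes.

Yes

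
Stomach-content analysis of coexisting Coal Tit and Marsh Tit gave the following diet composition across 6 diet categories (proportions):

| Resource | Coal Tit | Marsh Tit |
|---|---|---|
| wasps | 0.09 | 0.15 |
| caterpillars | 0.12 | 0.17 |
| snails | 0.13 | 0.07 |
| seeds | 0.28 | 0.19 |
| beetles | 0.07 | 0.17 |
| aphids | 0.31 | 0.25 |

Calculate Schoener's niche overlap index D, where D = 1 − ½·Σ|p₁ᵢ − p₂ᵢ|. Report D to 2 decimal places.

Σ|p₁ᵢ − p₂ᵢ| = 0.06 + 0.05 + 0.06 + 0.09 + 0.10 + 0.06 = 0.42
D = 1 − ½ × 0.42 = 1 − 0.210 = 0.7900

0.79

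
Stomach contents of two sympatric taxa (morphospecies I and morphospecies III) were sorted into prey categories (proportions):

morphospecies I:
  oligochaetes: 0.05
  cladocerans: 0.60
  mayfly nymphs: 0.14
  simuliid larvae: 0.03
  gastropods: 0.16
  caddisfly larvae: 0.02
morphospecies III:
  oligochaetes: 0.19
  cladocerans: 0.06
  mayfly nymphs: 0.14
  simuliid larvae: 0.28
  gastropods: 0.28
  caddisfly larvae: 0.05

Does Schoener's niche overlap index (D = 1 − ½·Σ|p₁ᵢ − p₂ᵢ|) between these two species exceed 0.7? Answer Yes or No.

Σ|p₁ᵢ − p₂ᵢ| = 0.14 + 0.54 + 0.00 + 0.25 + 0.12 + 0.03 = 1.08
D = 1 − ½ × 1.08 = 1 − 0.540 = 0.4600
D = 0.4600 < 0.7 → No.

No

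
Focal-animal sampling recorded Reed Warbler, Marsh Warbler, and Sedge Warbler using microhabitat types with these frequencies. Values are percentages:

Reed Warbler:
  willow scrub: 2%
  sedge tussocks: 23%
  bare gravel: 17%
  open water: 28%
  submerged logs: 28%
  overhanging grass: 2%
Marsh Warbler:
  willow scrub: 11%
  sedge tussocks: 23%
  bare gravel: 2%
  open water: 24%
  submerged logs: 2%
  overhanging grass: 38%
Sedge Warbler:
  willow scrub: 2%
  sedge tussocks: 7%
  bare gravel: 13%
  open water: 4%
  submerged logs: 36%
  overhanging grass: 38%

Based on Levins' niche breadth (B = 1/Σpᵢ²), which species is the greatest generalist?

Convert percentages to proportions (divide by 100).
Σp_Reedᵢ² = 0.02² + 0.23² + 0.17² + 0.28² + 0.28² + 0.02² = 0.0004 + 0.0529 + 0.0289 + 0.0784 + 0.0784 + 0.0004 = 0.2394
B_Reed = 1 / 0.2394 = 4.1771
Σp_Marsᵢ² = 0.11² + 0.23² + 0.02² + 0.24² + 0.02² + 0.38² = 0.0121 + 0.0529 + 0.0004 + 0.0576 + 0.0004 + 0.1444 = 0.2678
B_Mars = 1 / 0.2678 = 3.7341
Σp_Sedgᵢ² = 0.02² + 0.07² + 0.13² + 0.04² + 0.36² + 0.38² = 0.0004 + 0.0049 + 0.0169 + 0.0016 + 0.1296 + 0.1444 = 0.2978
B_Sedg = 1 / 0.2978 = 3.3580
Highest B → broadest niche (most generalist): Reed Warbler (B = 4.18).

Reed Warbler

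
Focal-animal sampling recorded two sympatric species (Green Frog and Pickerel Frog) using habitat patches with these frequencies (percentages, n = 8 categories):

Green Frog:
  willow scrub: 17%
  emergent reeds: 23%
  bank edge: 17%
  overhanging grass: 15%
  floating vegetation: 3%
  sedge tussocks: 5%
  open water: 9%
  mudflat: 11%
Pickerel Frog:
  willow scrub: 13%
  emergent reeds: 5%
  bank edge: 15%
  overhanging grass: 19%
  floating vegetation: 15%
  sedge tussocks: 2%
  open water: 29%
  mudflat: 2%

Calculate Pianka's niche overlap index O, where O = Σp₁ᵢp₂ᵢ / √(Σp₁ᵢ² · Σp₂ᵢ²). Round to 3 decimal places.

0.712

Convert percentages to proportions (divide by 100).
Σ p₁ᵢp₂ᵢ = 0.0221 + 0.0115 + 0.0255 + 0.0285 + 0.0045 + 0.0010 + 0.0261 + 0.0022 = 0.1214
Σp_1ᵢ² = 0.17² + 0.23² + 0.17² + 0.15² + 0.03² + 0.05² + 0.09² + 0.11² = 0.0289 + 0.0529 + 0.0289 + 0.0225 + 0.0009 + 0.0025 + 0.0081 + 0.0121 = 0.1568
Σp_2ᵢ² = 0.13² + 0.05² + 0.15² + 0.19² + 0.15² + 0.02² + 0.29² + 0.02² = 0.0169 + 0.0025 + 0.0225 + 0.0361 + 0.0225 + 0.0004 + 0.0841 + 0.0004 = 0.1854
O = 0.1214 / √(0.1568 × 0.1854) = 0.1214 / 0.170501 = 0.71202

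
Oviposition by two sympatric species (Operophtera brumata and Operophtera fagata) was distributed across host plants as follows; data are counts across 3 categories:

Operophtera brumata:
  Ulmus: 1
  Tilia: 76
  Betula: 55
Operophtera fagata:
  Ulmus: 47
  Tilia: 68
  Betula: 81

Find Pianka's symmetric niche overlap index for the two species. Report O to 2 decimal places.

0.89

Proportions for Operophtera brumata (n=132): 1/132=0.0076, 76/132=0.5758, 55/132=0.4167
Proportions for Operophtera fagata (n=196): 47/196=0.2398, 68/196=0.3469, 81/196=0.4133
Σ p₁ᵢp₂ᵢ = 0.001822 + 0.199745 + 0.172222 = 0.373789
Σp_1ᵢ² = 0.0076² + 0.5758² + 0.4167² = 0.000058 + 0.331546 + 0.173639 = 0.505243
Σp_2ᵢ² = 0.2398² + 0.3469² + 0.4133² = 0.057504 + 0.120340 + 0.170817 = 0.348661
O = 0.373789 / √(0.505243 × 0.348661) = 0.373789 / 0.4197124 = 0.8906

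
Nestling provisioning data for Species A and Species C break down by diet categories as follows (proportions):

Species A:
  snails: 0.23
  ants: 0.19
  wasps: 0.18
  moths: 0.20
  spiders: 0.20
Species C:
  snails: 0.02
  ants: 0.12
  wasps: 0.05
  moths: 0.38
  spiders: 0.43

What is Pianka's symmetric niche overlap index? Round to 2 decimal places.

0.75

Σ p₁ᵢp₂ᵢ = 0.0046 + 0.0228 + 0.0090 + 0.0760 + 0.0860 = 0.1984
Σp_1ᵢ² = 0.23² + 0.19² + 0.18² + 0.20² + 0.20² = 0.0529 + 0.0361 + 0.0324 + 0.0400 + 0.0400 = 0.2014
Σp_2ᵢ² = 0.02² + 0.12² + 0.05² + 0.38² + 0.43² = 0.0004 + 0.0144 + 0.0025 + 0.1444 + 0.1849 = 0.3466
O = 0.1984 / √(0.2014 × 0.3466) = 0.1984 / 0.26421 = 0.7509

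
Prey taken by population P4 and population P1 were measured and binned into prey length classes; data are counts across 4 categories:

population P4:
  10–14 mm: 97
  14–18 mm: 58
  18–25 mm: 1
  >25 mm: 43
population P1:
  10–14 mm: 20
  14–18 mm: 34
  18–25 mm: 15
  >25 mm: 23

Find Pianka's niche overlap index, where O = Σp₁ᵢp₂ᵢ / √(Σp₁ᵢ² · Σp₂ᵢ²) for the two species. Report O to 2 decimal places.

Proportions for population P4 (n=199): 97/199=0.4874, 58/199=0.2915, 1/199=0.0050, 43/199=0.2161
Proportions for population P1 (n=92): 20/92=0.2174, 34/92=0.3696, 15/92=0.1630, 23/92=0.2500
Σ p₁ᵢp₂ᵢ = 0.105961 + 0.107738 + 0.000815 + 0.054025 = 0.268539
Σp_1ᵢ² = 0.4874² + 0.2915² + 0.0050² + 0.2161² = 0.237559 + 0.084972 + 0.000025 + 0.046699 = 0.369255
Σp_2ᵢ² = 0.2174² + 0.3696² + 0.1630² + 0.2500² = 0.047263 + 0.136604 + 0.026569 + 0.062500 = 0.272936
O = 0.268539 / √(0.369255 × 0.272936) = 0.268539 / 0.3174634 = 0.8459

0.85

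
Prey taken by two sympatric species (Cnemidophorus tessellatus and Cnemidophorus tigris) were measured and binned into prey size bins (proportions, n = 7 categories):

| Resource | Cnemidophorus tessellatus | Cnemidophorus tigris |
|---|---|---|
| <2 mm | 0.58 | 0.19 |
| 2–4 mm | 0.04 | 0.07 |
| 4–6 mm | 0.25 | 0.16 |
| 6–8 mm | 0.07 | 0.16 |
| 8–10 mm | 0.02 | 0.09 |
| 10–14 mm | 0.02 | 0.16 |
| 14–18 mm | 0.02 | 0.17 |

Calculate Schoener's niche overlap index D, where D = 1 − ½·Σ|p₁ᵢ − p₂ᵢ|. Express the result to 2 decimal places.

0.52

Σ|p₁ᵢ − p₂ᵢ| = 0.39 + 0.03 + 0.09 + 0.09 + 0.07 + 0.14 + 0.15 = 0.96
D = 1 − ½ × 0.96 = 1 − 0.480 = 0.5200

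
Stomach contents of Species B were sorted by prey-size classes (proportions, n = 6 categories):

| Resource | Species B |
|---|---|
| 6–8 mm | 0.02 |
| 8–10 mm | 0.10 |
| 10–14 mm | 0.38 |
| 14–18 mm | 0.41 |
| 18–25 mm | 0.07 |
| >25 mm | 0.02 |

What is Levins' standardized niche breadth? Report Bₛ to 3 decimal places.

Σpᵢ² = 0.02² + 0.10² + 0.38² + 0.41² + 0.07² + 0.02² = 0.0004 + 0.0100 + 0.1444 + 0.1681 + 0.0049 + 0.0004 = 0.3282
B = 1 / 0.3282 = 3.04692
Bₛ = (B − 1)/(n − 1) = (3.04692 − 1)/(6 − 1) = 2.04692/5 = 0.40938

0.409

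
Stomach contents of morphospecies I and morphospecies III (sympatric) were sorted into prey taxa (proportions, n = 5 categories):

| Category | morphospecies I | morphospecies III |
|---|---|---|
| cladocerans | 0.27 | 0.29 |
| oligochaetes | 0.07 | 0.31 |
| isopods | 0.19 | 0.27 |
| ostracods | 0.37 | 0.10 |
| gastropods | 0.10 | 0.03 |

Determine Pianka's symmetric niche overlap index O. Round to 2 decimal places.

Σ p₁ᵢp₂ᵢ = 0.0783 + 0.0217 + 0.0513 + 0.0370 + 0.0030 = 0.1913
Σp_1ᵢ² = 0.27² + 0.07² + 0.19² + 0.37² + 0.10² = 0.0729 + 0.0049 + 0.0361 + 0.1369 + 0.0100 = 0.2608
Σp_2ᵢ² = 0.29² + 0.31² + 0.27² + 0.10² + 0.03² = 0.0841 + 0.0961 + 0.0729 + 0.0100 + 0.0009 = 0.2640
O = 0.1913 / √(0.2608 × 0.2640) = 0.1913 / 0.26240 = 0.7290

0.73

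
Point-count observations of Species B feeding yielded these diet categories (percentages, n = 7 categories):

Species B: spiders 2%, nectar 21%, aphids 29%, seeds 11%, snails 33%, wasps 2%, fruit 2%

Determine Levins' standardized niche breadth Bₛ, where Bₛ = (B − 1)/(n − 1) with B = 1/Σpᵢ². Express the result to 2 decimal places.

Convert percentages to proportions (divide by 100).
Σpᵢ² = 0.02² + 0.21² + 0.29² + 0.11² + 0.33² + 0.02² + 0.02² = 0.0004 + 0.0441 + 0.0841 + 0.0121 + 0.1089 + 0.0004 + 0.0004 = 0.2504
B = 1 / 0.2504 = 3.9936
Bₛ = (B − 1)/(n − 1) = (3.9936 − 1)/(7 − 1) = 2.9936/6 = 0.4989

0.50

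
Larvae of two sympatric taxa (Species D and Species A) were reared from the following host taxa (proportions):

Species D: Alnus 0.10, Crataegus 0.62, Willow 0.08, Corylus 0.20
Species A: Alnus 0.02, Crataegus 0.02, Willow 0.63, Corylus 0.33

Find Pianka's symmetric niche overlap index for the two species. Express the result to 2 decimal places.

0.28

Σ p₁ᵢp₂ᵢ = 0.0020 + 0.0124 + 0.0504 + 0.0660 = 0.1308
Σp_1ᵢ² = 0.10² + 0.62² + 0.08² + 0.20² = 0.0100 + 0.3844 + 0.0064 + 0.0400 = 0.4408
Σp_2ᵢ² = 0.02² + 0.02² + 0.63² + 0.33² = 0.0004 + 0.0004 + 0.3969 + 0.1089 = 0.5066
O = 0.1308 / √(0.4408 × 0.5066) = 0.1308 / 0.47256 = 0.2768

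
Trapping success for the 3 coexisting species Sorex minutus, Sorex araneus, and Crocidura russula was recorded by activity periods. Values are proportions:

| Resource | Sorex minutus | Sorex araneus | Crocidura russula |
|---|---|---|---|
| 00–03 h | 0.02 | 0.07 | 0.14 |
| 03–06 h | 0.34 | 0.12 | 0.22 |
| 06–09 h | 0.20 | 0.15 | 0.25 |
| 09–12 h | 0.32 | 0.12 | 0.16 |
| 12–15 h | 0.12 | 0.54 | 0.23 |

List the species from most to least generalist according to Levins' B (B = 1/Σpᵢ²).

Σp_minuᵢ² = 0.02² + 0.34² + 0.20² + 0.32² + 0.12² = 0.0004 + 0.1156 + 0.0400 + 0.1024 + 0.0144 = 0.2728
B_minu = 1 / 0.2728 = 3.6657
Σp_aranᵢ² = 0.07² + 0.12² + 0.15² + 0.12² + 0.54² = 0.0049 + 0.0144 + 0.0225 + 0.0144 + 0.2916 = 0.3478
B_aran = 1 / 0.3478 = 2.8752
Σp_russᵢ² = 0.14² + 0.22² + 0.25² + 0.16² + 0.23² = 0.0196 + 0.0484 + 0.0625 + 0.0256 + 0.0529 = 0.2090
B_russ = 1 / 0.2090 = 4.7847
Ranking by B (broadest → narrowest): Crocidura russula (4.78) > Sorex minutus (3.67) > Sorex araneus (2.88)

Crocidura russula > Sorex minutus > Sorex araneus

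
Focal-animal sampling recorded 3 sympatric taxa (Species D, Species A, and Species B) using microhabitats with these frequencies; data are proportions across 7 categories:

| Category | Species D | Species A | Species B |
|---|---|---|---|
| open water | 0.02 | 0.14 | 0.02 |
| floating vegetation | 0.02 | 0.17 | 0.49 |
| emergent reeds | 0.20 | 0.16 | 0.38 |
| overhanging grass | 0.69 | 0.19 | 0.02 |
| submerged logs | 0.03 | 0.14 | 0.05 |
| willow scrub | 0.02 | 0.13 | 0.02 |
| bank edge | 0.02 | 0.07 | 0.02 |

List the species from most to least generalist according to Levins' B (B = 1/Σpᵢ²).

Species A > Species B > Species D

Σp_Dᵢ² = 0.02² + 0.02² + 0.20² + 0.69² + 0.03² + 0.02² + 0.02² = 0.0004 + 0.0004 + 0.0400 + 0.4761 + 0.0009 + 0.0004 + 0.0004 = 0.5186
B_D = 1 / 0.5186 = 1.9283
Σp_Aᵢ² = 0.14² + 0.17² + 0.16² + 0.19² + 0.14² + 0.13² + 0.07² = 0.0196 + 0.0289 + 0.0256 + 0.0361 + 0.0196 + 0.0169 + 0.0049 = 0.1516
B_A = 1 / 0.1516 = 6.5963
Σp_Bᵢ² = 0.02² + 0.49² + 0.38² + 0.02² + 0.05² + 0.02² + 0.02² = 0.0004 + 0.2401 + 0.1444 + 0.0004 + 0.0025 + 0.0004 + 0.0004 = 0.3886
B_B = 1 / 0.3886 = 2.5733
Ranking by B (broadest → narrowest): Species A (6.60) > Species B (2.57) > Species D (1.93)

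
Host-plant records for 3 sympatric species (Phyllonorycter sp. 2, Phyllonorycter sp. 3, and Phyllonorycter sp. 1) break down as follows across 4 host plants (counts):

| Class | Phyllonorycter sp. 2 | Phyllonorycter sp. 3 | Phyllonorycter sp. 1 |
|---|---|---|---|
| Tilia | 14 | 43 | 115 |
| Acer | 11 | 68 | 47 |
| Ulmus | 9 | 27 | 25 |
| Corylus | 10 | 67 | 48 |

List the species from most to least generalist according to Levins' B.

Proportions for Phyllonorycter sp. 2 (n=44): 14/44=0.3182, 11/44=0.2500, 9/44=0.2045, 10/44=0.2273
Proportions for Phyllonorycter sp. 3 (n=205): 43/205=0.2098, 68/205=0.3317, 27/205=0.1317, 67/205=0.3268
Proportions for Phyllonorycter sp. 1 (n=235): 115/235=0.4894, 47/235=0.2000, 25/235=0.1064, 48/235=0.2043
Σp_2ᵢ² = 0.3182² + 0.2500² + 0.2045² + 0.2273² = 0.101251 + 0.062500 + 0.041820 + 0.051665 = 0.257236
B_2 = 1 / 0.257236 = 3.8875
Σp_3ᵢ² = 0.2098² + 0.3317² + 0.1317² + 0.3268² = 0.044016 + 0.110025 + 0.017345 + 0.106798 = 0.278184
B_3 = 1 / 0.278184 = 3.5947
Σp_1ᵢ² = 0.4894² + 0.2000² + 0.1064² + 0.2043² = 0.239512 + 0.040000 + 0.011321 + 0.041738 = 0.332571
B_1 = 1 / 0.332571 = 3.0069
Ranking by B (broadest → narrowest): Phyllonorycter sp. 2 (3.89) > Phyllonorycter sp. 3 (3.59) > Phyllonorycter sp. 1 (3.01)

Phyllonorycter sp. 2 > Phyllonorycter sp. 3 > Phyllonorycter sp. 1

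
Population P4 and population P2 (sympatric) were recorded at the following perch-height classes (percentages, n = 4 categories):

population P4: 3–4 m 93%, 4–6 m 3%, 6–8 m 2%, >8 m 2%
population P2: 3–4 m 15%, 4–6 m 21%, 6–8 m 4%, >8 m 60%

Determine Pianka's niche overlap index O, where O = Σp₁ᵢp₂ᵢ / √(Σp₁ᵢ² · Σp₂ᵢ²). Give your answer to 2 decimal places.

0.26

Convert percentages to proportions (divide by 100).
Σ p₁ᵢp₂ᵢ = 0.1395 + 0.0063 + 0.0008 + 0.0120 = 0.1586
Σp_1ᵢ² = 0.93² + 0.03² + 0.02² + 0.02² = 0.8649 + 0.0009 + 0.0004 + 0.0004 = 0.8666
Σp_2ᵢ² = 0.15² + 0.21² + 0.04² + 0.60² = 0.0225 + 0.0441 + 0.0016 + 0.3600 = 0.4282
O = 0.1586 / √(0.8666 × 0.4282) = 0.1586 / 0.60916 = 0.2604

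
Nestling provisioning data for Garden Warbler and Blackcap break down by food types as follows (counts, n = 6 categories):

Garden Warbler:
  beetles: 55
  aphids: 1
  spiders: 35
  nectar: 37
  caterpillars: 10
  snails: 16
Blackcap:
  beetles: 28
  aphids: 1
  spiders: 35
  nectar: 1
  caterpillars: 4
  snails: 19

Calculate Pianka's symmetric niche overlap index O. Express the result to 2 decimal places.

Proportions for Garden Warbler (n=154): 55/154=0.3571, 1/154=0.0065, 35/154=0.2273, 37/154=0.2403, 10/154=0.0649, 16/154=0.1039
Proportions for Blackcap (n=88): 28/88=0.3182, 1/88=0.0114, 35/88=0.3977, 1/88=0.0114, 4/88=0.0455, 19/88=0.2159
Σ p₁ᵢp₂ᵢ = 0.113629 + 0.000074 + 0.090397 + 0.002739 + 0.002953 + 0.022432 = 0.232224
Σp_1ᵢ² = 0.3571² + 0.0065² + 0.2273² + 0.2403² + 0.0649² + 0.1039² = 0.127520 + 0.000042 + 0.051665 + 0.057744 + 0.004212 + 0.010795 = 0.251978
Σp_2ᵢ² = 0.3182² + 0.0114² + 0.3977² + 0.0114² + 0.0455² + 0.2159² = 0.101251 + 0.000130 + 0.158165 + 0.000130 + 0.002070 + 0.046613 = 0.308359
O = 0.232224 / √(0.251978 × 0.308359) = 0.232224 / 0.2787466 = 0.8331

0.83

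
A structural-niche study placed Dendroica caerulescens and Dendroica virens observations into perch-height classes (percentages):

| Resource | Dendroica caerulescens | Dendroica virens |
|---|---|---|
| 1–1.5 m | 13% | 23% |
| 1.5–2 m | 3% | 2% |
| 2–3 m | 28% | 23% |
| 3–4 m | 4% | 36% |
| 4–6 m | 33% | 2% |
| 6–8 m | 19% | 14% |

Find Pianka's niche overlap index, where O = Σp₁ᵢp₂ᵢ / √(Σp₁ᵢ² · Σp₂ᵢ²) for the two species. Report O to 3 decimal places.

0.572

Convert percentages to proportions (divide by 100).
Σ p₁ᵢp₂ᵢ = 0.0299 + 0.0006 + 0.0644 + 0.0144 + 0.0066 + 0.0266 = 0.1425
Σp_1ᵢ² = 0.13² + 0.03² + 0.28² + 0.04² + 0.33² + 0.19² = 0.0169 + 0.0009 + 0.0784 + 0.0016 + 0.1089 + 0.0361 = 0.2428
Σp_2ᵢ² = 0.23² + 0.02² + 0.23² + 0.36² + 0.02² + 0.14² = 0.0529 + 0.0004 + 0.0529 + 0.1296 + 0.0004 + 0.0196 = 0.2558
O = 0.1425 / √(0.2428 × 0.2558) = 0.1425 / 0.249215 = 0.57180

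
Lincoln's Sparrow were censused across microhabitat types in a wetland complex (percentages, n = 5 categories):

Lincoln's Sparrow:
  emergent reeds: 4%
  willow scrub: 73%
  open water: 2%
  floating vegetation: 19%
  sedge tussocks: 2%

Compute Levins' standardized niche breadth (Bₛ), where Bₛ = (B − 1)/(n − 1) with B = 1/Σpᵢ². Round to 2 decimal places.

0.19

Convert percentages to proportions (divide by 100).
Σpᵢ² = 0.04² + 0.73² + 0.02² + 0.19² + 0.02² = 0.0016 + 0.5329 + 0.0004 + 0.0361 + 0.0004 = 0.5714
B = 1 / 0.5714 = 1.7501
Bₛ = (B − 1)/(n − 1) = (1.7501 − 1)/(5 − 1) = 0.7501/4 = 0.1875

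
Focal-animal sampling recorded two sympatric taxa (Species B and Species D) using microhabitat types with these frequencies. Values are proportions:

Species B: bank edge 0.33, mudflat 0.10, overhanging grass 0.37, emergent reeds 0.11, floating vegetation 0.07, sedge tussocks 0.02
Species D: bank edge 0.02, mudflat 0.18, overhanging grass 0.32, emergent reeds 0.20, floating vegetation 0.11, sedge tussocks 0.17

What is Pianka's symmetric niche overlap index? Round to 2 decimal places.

Σ p₁ᵢp₂ᵢ = 0.0066 + 0.0180 + 0.1184 + 0.0220 + 0.0077 + 0.0034 = 0.1761
Σp_1ᵢ² = 0.33² + 0.10² + 0.37² + 0.11² + 0.07² + 0.02² = 0.1089 + 0.0100 + 0.1369 + 0.0121 + 0.0049 + 0.0004 = 0.2732
Σp_2ᵢ² = 0.02² + 0.18² + 0.32² + 0.20² + 0.11² + 0.17² = 0.0004 + 0.0324 + 0.1024 + 0.0400 + 0.0121 + 0.0289 = 0.2162
O = 0.1761 / √(0.2732 × 0.2162) = 0.1761 / 0.24303 = 0.7246

0.72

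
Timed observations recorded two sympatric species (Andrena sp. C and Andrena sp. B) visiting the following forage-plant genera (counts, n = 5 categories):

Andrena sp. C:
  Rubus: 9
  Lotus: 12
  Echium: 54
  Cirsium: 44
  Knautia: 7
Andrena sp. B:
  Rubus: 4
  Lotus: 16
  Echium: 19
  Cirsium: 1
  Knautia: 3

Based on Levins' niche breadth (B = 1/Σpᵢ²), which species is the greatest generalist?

Andrena sp. C

Proportions for Andrena sp. C (n=126): 9/126=0.0714, 12/126=0.0952, 54/126=0.4286, 44/126=0.3492, 7/126=0.0556
Proportions for Andrena sp. B (n=43): 4/43=0.0930, 16/43=0.3721, 19/43=0.4419, 1/43=0.0233, 3/43=0.0698
Σp_Cᵢ² = 0.0714² + 0.0952² + 0.4286² + 0.3492² + 0.0556² = 0.005098 + 0.009063 + 0.183698 + 0.121941 + 0.003091 = 0.322891
B_C = 1 / 0.322891 = 3.0970
Σp_Bᵢ² = 0.0930² + 0.3721² + 0.4419² + 0.0233² + 0.0698² = 0.008649 + 0.138458 + 0.195276 + 0.000543 + 0.004872 = 0.347798
B_B = 1 / 0.347798 = 2.8752
Highest B → broadest niche (most generalist): Andrena sp. C (B = 3.10).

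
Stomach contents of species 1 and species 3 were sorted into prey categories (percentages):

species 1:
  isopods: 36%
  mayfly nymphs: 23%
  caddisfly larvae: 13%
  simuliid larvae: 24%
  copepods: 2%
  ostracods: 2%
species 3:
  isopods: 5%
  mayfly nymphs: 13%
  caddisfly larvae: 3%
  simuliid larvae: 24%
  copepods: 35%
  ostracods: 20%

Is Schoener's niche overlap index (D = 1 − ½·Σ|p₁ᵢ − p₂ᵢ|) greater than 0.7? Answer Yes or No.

Convert percentages to proportions (divide by 100).
Σ|p₁ᵢ − p₂ᵢ| = 0.31 + 0.10 + 0.10 + 0.00 + 0.33 + 0.18 = 1.02
D = 1 − ½ × 1.02 = 1 − 0.510 = 0.4900
D = 0.4900 < 0.7 → No.

No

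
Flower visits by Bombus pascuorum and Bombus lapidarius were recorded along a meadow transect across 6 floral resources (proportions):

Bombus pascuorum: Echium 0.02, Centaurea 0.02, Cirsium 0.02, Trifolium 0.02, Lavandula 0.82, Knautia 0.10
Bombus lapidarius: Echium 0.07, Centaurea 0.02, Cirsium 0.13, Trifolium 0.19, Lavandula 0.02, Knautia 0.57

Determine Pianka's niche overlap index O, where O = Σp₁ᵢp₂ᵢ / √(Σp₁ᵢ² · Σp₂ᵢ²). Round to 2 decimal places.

Σ p₁ᵢp₂ᵢ = 0.0014 + 0.0004 + 0.0026 + 0.0038 + 0.0164 + 0.0570 = 0.0816
Σp_1ᵢ² = 0.02² + 0.02² + 0.02² + 0.02² + 0.82² + 0.10² = 0.0004 + 0.0004 + 0.0004 + 0.0004 + 0.6724 + 0.0100 = 0.6840
Σp_2ᵢ² = 0.07² + 0.02² + 0.13² + 0.19² + 0.02² + 0.57² = 0.0049 + 0.0004 + 0.0169 + 0.0361 + 0.0004 + 0.3249 = 0.3836
O = 0.0816 / √(0.6840 × 0.3836) = 0.0816 / 0.51223 = 0.1593

0.16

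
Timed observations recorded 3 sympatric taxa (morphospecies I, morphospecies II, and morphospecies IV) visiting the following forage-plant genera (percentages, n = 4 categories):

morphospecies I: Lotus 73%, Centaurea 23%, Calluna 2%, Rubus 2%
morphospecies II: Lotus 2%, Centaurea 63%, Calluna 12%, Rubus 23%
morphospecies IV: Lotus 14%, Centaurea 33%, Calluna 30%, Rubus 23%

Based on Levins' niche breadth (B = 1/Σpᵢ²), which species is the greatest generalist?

Convert percentages to proportions (divide by 100).
Σp_Iᵢ² = 0.73² + 0.23² + 0.02² + 0.02² = 0.5329 + 0.0529 + 0.0004 + 0.0004 = 0.5866
B_I = 1 / 0.5866 = 1.7047
Σp_IIᵢ² = 0.02² + 0.63² + 0.12² + 0.23² = 0.0004 + 0.3969 + 0.0144 + 0.0529 = 0.4646
B_II = 1 / 0.4646 = 2.1524
Σp_IVᵢ² = 0.14² + 0.33² + 0.30² + 0.23² = 0.0196 + 0.1089 + 0.0900 + 0.0529 = 0.2714
B_IV = 1 / 0.2714 = 3.6846
Highest B → broadest niche (most generalist): morphospecies IV (B = 3.68).

morphospecies IV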